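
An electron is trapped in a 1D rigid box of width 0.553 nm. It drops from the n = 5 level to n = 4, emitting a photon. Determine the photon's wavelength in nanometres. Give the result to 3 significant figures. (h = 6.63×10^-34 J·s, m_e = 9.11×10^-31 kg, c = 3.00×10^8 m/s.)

λ = 112 nm

E_1 = h²/(8m_eL²) = 1.972×10^-19 J, so ΔE = (5² − 4²)E_1 = 1.775×10^-18 J.
λ = hc/ΔE = (6.63×10^-34·3.00×10^8)/1.775×10^-18 = 1.12×10^-7 m = 112 nm.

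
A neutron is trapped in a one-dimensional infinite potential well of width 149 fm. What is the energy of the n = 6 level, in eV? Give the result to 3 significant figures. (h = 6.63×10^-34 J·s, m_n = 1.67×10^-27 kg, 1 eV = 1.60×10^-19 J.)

E_6 = 3.33×10^5 eV

For an infinite well E_n = n²h²/(8m_nL²), so E_1 = h²/(8m_nL²) = (6.63×10^-34)²/(8·1.67×10^-27·(1.49×10^-13 m)²) = 1.482×10^-15 J.
Then E_6 = 6²·E_1 = 36·1.482×10^-15 J = 5.335×10^-14 J.
Converting, E_6 = 5.335×10^-14 J / (1.60×10^-19 J/eV) = 3.33×10^5 eV.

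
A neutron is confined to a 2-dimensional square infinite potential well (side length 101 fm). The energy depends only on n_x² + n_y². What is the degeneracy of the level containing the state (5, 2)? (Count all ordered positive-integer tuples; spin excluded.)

degeneracy = 2

The level has n_x² + n_y² = 29. The ordered positive-integer solutions are (2, 5), (5, 2).
That gives 2 states.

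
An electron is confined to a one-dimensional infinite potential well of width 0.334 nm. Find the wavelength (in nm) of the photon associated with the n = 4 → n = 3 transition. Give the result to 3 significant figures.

E_1 = h²/(8m_eL²) = 5.401×10^-19 J, so ΔE = (4² − 3²)E_1 = 3.781×10^-18 J.
λ = hc/ΔE = (6.626×10^-34·2.998×10^8)/3.781×10^-18 = 5.25×10^-8 m = 52.5 nm.

λ = 52.5 nm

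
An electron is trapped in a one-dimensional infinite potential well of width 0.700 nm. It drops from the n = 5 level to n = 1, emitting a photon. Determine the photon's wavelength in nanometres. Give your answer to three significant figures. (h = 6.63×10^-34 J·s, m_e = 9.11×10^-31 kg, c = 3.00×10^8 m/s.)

λ = 67.3 nm

E_1 = h²/(8m_eL²) = 1.231×10^-19 J, so ΔE = (5² − 1²)E_1 = 2.954×10^-18 J.
λ = hc/ΔE = (6.63×10^-34·3.00×10^8)/2.954×10^-18 = 6.73×10^-8 m = 67.3 nm.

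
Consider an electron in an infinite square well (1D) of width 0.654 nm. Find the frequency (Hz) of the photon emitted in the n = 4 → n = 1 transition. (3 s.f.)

f = 3.19×10^15 Hz

E_1 = h²/(8m_eL²) = 1.409×10^-19 J and ΔE = (4² − 1²)E_1 = 2.113×10^-18 J.
f = ΔE/h = 2.113×10^-18/6.626×10^-34 = 3.19×10^15 Hz.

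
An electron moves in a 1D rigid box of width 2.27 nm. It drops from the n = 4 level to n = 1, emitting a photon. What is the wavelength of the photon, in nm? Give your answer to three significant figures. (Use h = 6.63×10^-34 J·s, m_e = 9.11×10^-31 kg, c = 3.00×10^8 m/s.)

E_1 = h²/(8m_eL²) = 1.170×10^-20 J, so ΔE = (4² − 1²)E_1 = 1.755×10^-19 J.
λ = hc/ΔE = (6.63×10^-34·3.00×10^8)/1.755×10^-19 = 1.13×10^-6 m = 1.13×10^3 nm.

λ = 1.13×10^3 nm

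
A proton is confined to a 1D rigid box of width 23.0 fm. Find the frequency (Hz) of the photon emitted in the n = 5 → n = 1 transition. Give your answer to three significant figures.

f = 2.25×10^21 Hz

E_1 = h²/(8m_pL²) = 6.201×10^-14 J and ΔE = (5² − 1²)E_1 = 1.488×10^-12 J.
f = ΔE/h = 1.488×10^-12/6.626×10^-34 = 2.25×10^21 Hz.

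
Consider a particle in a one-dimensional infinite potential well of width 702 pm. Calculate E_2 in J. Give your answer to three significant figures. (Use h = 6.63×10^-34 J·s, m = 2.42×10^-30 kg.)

For an infinite well E_n = n²h²/(8mL²), so E_1 = h²/(8mL²) = (6.63×10^-34)²/(8·2.42×10^-30·(7.02×10^-10 m)²) = 4.607×10^-20 J.
Then E_2 = 2²·E_1 = 4·4.607×10^-20 J = 1.84×10^-19 J.

E_2 = 1.84×10^-19 J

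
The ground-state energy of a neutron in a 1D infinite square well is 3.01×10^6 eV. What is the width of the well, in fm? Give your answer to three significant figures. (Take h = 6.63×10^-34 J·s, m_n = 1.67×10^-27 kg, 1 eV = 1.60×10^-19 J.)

L = 8.27 fm

From E_n = n²h²/(8m_nL²), L = n·h/√(8m_nE_n).
E_1 = 3.01×10^6 eV = 4.816×10^-13 J, so L = 1·6.63×10^-34/√(8·1.67×10^-27·4.816×10^-13) = 8.27×10^-15 m = 8.27 fm.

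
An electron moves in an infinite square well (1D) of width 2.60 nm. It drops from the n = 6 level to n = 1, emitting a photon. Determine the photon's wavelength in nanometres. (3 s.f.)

E_1 = h²/(8m_eL²) = 8.912×10^-21 J, so ΔE = (6² − 1²)E_1 = 3.119×10^-19 J.
λ = hc/ΔE = (6.626×10^-34·2.998×10^8)/3.119×10^-19 = 6.37×10^-7 m = 637 nm.

λ = 637 nm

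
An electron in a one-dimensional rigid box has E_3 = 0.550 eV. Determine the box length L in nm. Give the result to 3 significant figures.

From E_n = n²h²/(8m_eL²), L = n·h/√(8m_eE_n).
E_3 = 0.550 eV = 8.811×10^-20 J, so L = 3·6.626×10^-34/√(8·9.109×10^-31·8.811×10^-20) = 2.48×10^-9 m = 2.48 nm.

L = 2.48 nm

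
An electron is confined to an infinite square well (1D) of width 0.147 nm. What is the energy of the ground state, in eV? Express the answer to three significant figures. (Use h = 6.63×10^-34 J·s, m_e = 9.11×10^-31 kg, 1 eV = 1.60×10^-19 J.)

For an infinite well E_n = n²h²/(8m_eL²), so E_1 = h²/(8m_eL²) = (6.63×10^-34)²/(8·9.11×10^-31·(1.47×10^-10 m)²) = 2.791×10^-18 J.
Converting, E_1 = 2.791×10^-18 J / (1.60×10^-19 J/eV) = 17.4 eV.

E_1 = 17.4 eV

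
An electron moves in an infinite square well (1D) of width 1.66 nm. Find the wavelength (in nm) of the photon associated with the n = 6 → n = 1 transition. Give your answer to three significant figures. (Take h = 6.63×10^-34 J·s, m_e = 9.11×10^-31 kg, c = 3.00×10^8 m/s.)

E_1 = h²/(8m_eL²) = 2.189×10^-20 J, so ΔE = (6² − 1²)E_1 = 7.661×10^-19 J.
λ = hc/ΔE = (6.63×10^-34·3.00×10^8)/7.661×10^-19 = 2.60×10^-7 m = 260 nm.

λ = 260 nm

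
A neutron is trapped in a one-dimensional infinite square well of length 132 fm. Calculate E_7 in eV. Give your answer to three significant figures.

E_7 = 5.75×10^5 eV

For an infinite well E_n = n²h²/(8m_nL²), so E_1 = h²/(8m_nL²) = (6.626×10^-34)²/(8·1.675×10^-27·(1.32×10^-13 m)²) = 1.880×10^-15 J.
Then E_7 = 7²·E_1 = 49·1.880×10^-15 J = 9.212×10^-14 J.
Converting, E_7 = 9.212×10^-14 J / (1.602×10^-19 J/eV) = 5.75×10^5 eV.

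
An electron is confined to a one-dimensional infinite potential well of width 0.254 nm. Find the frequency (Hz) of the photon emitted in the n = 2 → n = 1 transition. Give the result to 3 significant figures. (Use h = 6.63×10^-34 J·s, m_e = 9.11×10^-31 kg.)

f = 4.23×10^15 Hz

E_1 = h²/(8m_eL²) = 9.349×10^-19 J and ΔE = (2² − 1²)E_1 = 2.805×10^-18 J.
f = ΔE/h = 2.805×10^-18/6.63×10^-34 = 4.23×10^15 Hz.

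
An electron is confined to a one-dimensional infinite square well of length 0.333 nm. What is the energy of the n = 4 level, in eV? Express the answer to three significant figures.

For an infinite well E_n = n²h²/(8m_eL²), so E_1 = h²/(8m_eL²) = (6.626×10^-34)²/(8·9.109×10^-31·(3.33×10^-10 m)²) = 5.433×10^-19 J.
Then E_4 = 4²·E_1 = 16·5.433×10^-19 J = 8.693×10^-18 J.
Converting, E_4 = 8.693×10^-18 J / (1.602×10^-19 J/eV) = 54.3 eV.

E_4 = 54.3 eV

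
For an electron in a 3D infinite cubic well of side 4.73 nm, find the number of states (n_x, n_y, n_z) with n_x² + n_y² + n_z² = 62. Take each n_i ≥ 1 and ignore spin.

degeneracy = 12

The level has n_x² + n_y² + n_z² = 62. The ordered positive-integer solutions are (1, 5, 6), (1, 6, 5), (2, 3, 7), (2, 7, 3), (3, 2, 7), (3, 7, 2), (5, 1, 6), (5, 6, 1), (6, 1, 5), (6, 5, 1), (7, 2, 3), (7, 3, 2).
That gives 12 states.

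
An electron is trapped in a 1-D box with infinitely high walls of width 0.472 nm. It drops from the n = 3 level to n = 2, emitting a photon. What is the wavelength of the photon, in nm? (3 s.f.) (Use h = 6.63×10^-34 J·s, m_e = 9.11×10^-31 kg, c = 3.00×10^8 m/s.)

λ = 147 nm

E_1 = h²/(8m_eL²) = 2.707×10^-19 J, so ΔE = (3² − 2²)E_1 = 1.353×10^-18 J.
λ = hc/ΔE = (6.63×10^-34·3.00×10^8)/1.353×10^-18 = 1.47×10^-7 m = 147 nm.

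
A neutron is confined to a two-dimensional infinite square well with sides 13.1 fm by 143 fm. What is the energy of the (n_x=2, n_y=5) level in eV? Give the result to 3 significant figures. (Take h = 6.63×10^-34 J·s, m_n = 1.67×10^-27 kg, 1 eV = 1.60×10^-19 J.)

E = 5.04×10^6 eV

For a 2D rectangular well E = (h²/8m_n)·Σ n_i²/L_i² = (6.63×10^-34)²/(8·1.67×10^-27) · [2²/(13.1 fm)² + 5²/(143 fm)²].
Evaluating gives E = 8.071×10^-13 J = 5.04×10^6 eV.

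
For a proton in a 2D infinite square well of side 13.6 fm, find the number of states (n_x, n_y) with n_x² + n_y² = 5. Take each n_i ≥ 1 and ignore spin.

The level has n_x² + n_y² = 5. The ordered positive-integer solutions are (1, 2), (2, 1).
That gives 2 states.

degeneracy = 2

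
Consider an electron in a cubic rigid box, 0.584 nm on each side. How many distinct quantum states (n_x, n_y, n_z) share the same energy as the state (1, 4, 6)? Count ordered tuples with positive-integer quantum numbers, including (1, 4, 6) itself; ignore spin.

The level has n_x² + n_y² + n_z² = 53. The ordered positive-integer solutions are (1, 4, 6), (1, 6, 4), (4, 1, 6), (4, 6, 1), (6, 1, 4), (6, 4, 1).
That gives 6 states.

degeneracy = 6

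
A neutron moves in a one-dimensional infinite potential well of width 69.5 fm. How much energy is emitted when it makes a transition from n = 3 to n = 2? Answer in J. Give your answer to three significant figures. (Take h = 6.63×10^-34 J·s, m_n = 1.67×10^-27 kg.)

|ΔE| = 3.41×10^-14 J

E_1 = h²/(8m_nL²) = 6.812×10^-15 J.
|ΔE| = |3² − 2²|·E_1 = 5·6.812×10^-15 J = 3.41×10^-14 J.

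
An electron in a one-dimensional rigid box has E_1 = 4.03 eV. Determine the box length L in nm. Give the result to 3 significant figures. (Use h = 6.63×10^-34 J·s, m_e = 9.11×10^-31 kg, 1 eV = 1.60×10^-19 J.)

L = 0.306 nm

From E_n = n²h²/(8m_eL²), L = n·h/√(8m_eE_n).
E_1 = 4.03 eV = 6.448×10^-19 J, so L = 1·6.63×10^-34/√(8·9.11×10^-31·6.448×10^-19) = 3.06×10^-10 m = 0.306 nm.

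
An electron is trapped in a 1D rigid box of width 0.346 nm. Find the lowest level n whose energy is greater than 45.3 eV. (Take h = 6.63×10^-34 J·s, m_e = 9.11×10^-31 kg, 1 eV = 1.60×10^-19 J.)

n = 4

E_1 = h²/(8m_eL²) = 5.038×10^-19 J = 3.149 eV.
Need n² > 45.3/3.149 = 14.39, i.e. n > 3.793.
The smallest integer satisfying this is n = 4.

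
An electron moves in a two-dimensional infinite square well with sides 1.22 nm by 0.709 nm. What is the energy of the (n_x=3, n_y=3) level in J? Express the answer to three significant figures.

For a 2D rectangular well E = (h²/8m_e)·Σ n_i²/L_i² = (6.626×10^-34)²/(8·9.109×10^-31) · [3²/(1.22 nm)² + 3²/(0.709 nm)²].
Evaluating gives E = 1.44×10^-18 J.

E = 1.44×10^-18 J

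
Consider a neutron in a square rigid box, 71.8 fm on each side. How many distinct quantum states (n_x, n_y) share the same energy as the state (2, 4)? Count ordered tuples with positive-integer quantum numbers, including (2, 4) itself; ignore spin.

The level has n_x² + n_y² = 20. The ordered positive-integer solutions are (2, 4), (4, 2).
That gives 2 states.

degeneracy = 2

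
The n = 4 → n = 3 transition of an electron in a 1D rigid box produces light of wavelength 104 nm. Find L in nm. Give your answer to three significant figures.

The photon carries ΔE = hc/λ = 6.626×10^-34·2.998×10^8/1.04×10^-7 m = 1.910×10^-18 J.
Since ΔE = (4² − 3²)E_1, E_1 = 2.729×10^-19 J, and L = h/√(8m_eE_1) = 4.70×10^-10 m = 0.470 nm.

L = 0.470 nm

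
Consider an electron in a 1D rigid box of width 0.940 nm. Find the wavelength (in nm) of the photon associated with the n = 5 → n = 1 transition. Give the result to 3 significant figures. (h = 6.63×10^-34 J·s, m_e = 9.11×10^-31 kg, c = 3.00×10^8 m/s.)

λ = 121 nm

E_1 = h²/(8m_eL²) = 6.826×10^-20 J, so ΔE = (5² − 1²)E_1 = 1.638×10^-18 J.
λ = hc/ΔE = (6.63×10^-34·3.00×10^8)/1.638×10^-18 = 1.21×10^-7 m = 121 nm.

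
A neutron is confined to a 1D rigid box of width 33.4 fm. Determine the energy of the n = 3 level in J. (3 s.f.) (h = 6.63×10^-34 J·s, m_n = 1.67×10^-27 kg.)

E_3 = 2.65×10^-13 J

For an infinite well E_n = n²h²/(8m_nL²), so E_1 = h²/(8m_nL²) = (6.63×10^-34)²/(8·1.67×10^-27·(3.34×10^-14 m)²) = 2.949×10^-14 J.
Then E_3 = 3²·E_1 = 9·2.949×10^-14 J = 2.65×10^-13 J.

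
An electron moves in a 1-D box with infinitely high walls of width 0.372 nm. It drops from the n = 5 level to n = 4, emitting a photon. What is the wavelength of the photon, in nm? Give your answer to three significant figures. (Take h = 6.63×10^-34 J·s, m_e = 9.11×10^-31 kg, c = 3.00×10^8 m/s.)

λ = 50.7 nm

E_1 = h²/(8m_eL²) = 4.358×10^-19 J, so ΔE = (5² − 4²)E_1 = 3.922×10^-18 J.
λ = hc/ΔE = (6.63×10^-34·3.00×10^8)/3.922×10^-18 = 5.07×10^-8 m = 50.7 nm.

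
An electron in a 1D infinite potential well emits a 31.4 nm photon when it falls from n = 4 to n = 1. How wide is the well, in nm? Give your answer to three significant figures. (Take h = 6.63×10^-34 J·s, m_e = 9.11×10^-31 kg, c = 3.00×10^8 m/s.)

The photon carries ΔE = hc/λ = 6.63×10^-34·3.00×10^8/3.14×10^-8 m = 6.334×10^-18 J.
Since ΔE = (4² − 1²)E_1, E_1 = 4.223×10^-19 J, and L = h/√(8m_eE_1) = 3.78×10^-10 m = 0.378 nm.

L = 0.378 nm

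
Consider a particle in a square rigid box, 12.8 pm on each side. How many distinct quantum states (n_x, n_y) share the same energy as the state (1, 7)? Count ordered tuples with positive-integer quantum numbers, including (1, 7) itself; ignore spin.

The level has n_x² + n_y² = 50. The ordered positive-integer solutions are (1, 7), (5, 5), (7, 1).
That gives 3 states.

degeneracy = 3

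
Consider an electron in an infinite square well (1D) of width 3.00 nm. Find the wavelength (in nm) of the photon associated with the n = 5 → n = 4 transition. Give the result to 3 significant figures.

λ = 3.30×10^3 nm

E_1 = h²/(8m_eL²) = 6.694×10^-21 J, so ΔE = (5² − 4²)E_1 = 6.025×10^-20 J.
λ = hc/ΔE = (6.626×10^-34·2.998×10^8)/6.025×10^-20 = 3.30×10^-6 m = 3.30×10^3 nm.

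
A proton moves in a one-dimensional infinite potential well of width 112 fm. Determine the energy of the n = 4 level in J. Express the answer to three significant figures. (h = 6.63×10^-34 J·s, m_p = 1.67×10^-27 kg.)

E_4 = 4.20×10^-14 J

For an infinite well E_n = n²h²/(8m_pL²), so E_1 = h²/(8m_pL²) = (6.63×10^-34)²/(8·1.67×10^-27·(1.12×10^-13 m)²) = 2.623×10^-15 J.
Then E_4 = 4²·E_1 = 16·2.623×10^-15 J = 4.20×10^-14 J.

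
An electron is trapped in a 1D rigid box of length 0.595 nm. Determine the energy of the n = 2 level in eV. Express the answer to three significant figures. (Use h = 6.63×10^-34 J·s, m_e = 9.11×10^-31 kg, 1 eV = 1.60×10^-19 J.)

E_2 = 4.26 eV

For an infinite well E_n = n²h²/(8m_eL²), so E_1 = h²/(8m_eL²) = (6.63×10^-34)²/(8·9.11×10^-31·(5.95×10^-10 m)²) = 1.704×10^-19 J.
Then E_2 = 2²·E_1 = 4·1.704×10^-19 J = 6.816×10^-19 J.
Converting, E_2 = 6.816×10^-19 J / (1.60×10^-19 J/eV) = 4.26 eV.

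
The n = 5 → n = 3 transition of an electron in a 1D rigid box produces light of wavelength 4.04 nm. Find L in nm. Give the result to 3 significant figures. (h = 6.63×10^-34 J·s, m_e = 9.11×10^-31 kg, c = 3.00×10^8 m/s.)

L = 0.140 nm

The photon carries ΔE = hc/λ = 6.63×10^-34·3.00×10^8/4.04×10^-9 m = 4.923×10^-17 J.
Since ΔE = (5² − 3²)E_1, E_1 = 3.077×10^-18 J, and L = h/√(8m_eE_1) = 1.40×10^-10 m = 0.140 nm.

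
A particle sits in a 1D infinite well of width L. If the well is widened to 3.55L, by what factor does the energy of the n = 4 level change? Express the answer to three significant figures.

0.0793

E_n ∝ 1/L², so the energy scales by 1/3.55² = 0.0793.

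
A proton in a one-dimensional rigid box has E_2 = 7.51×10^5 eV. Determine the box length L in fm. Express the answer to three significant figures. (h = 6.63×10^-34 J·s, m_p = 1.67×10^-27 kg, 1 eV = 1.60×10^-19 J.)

From E_n = n²h²/(8m_pL²), L = n·h/√(8m_pE_n).
E_2 = 7.51×10^5 eV = 1.202×10^-13 J, so L = 2·6.63×10^-34/√(8·1.67×10^-27·1.202×10^-13) = 3.31×10^-14 m = 33.1 fm.

L = 33.1 fm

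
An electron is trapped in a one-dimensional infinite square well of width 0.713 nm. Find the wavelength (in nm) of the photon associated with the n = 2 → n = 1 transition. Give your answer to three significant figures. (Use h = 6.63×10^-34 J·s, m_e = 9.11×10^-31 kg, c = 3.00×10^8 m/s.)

E_1 = h²/(8m_eL²) = 1.186×10^-19 J, so ΔE = (2² − 1²)E_1 = 3.558×10^-19 J.
λ = hc/ΔE = (6.63×10^-34·3.00×10^8)/3.558×10^-19 = 5.59×10^-7 m = 559 nm.

λ = 559 nm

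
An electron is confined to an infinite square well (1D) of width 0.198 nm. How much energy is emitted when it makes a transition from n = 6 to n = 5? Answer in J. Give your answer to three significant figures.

|ΔE| = 1.69×10^-17 J

E_1 = h²/(8m_eL²) = 1.537×10^-18 J.
|ΔE| = |6² − 5²|·E_1 = 11·1.537×10^-18 J = 1.69×10^-17 J.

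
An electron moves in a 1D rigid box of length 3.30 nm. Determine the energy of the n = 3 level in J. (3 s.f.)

E_3 = 4.98×10^-20 J

For an infinite well E_n = n²h²/(8m_eL²), so E_1 = h²/(8m_eL²) = (6.626×10^-34)²/(8·9.109×10^-31·(3.30×10^-9 m)²) = 5.532×10^-21 J.
Then E_3 = 3²·E_1 = 9·5.532×10^-21 J = 4.98×10^-20 J.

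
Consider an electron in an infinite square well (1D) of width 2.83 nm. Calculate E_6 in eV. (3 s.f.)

E_6 = 1.69 eV

For an infinite well E_n = n²h²/(8m_eL²), so E_1 = h²/(8m_eL²) = (6.626×10^-34)²/(8·9.109×10^-31·(2.83×10^-9 m)²) = 7.523×10^-21 J.
Then E_6 = 6²·E_1 = 36·7.523×10^-21 J = 2.708×10^-19 J.
Converting, E_6 = 2.708×10^-19 J / (1.602×10^-19 J/eV) = 1.69 eV.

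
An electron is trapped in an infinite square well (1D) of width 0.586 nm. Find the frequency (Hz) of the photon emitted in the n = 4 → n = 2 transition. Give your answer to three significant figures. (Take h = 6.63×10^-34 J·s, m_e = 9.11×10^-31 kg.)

E_1 = h²/(8m_eL²) = 1.756×10^-19 J and ΔE = (4² − 2²)E_1 = 2.107×10^-18 J.
f = ΔE/h = 2.107×10^-18/6.63×10^-34 = 3.18×10^15 Hz.

f = 3.18×10^15 Hz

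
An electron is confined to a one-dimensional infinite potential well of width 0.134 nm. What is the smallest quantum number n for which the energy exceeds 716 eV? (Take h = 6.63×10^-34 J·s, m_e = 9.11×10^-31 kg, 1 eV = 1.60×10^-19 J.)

E_1 = h²/(8m_eL²) = 3.359×10^-18 J = 20.99 eV.
Need n² > 716/20.99 = 34.11, i.e. n > 5.840.
The smallest integer satisfying this is n = 6.

n = 6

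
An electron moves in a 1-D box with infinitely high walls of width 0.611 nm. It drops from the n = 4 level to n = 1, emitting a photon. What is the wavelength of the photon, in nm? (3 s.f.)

λ = 82.1 nm

E_1 = h²/(8m_eL²) = 1.614×10^-19 J, so ΔE = (4² − 1²)E_1 = 2.421×10^-18 J.
λ = hc/ΔE = (6.626×10^-34·2.998×10^8)/2.421×10^-18 = 8.21×10^-8 m = 82.1 nm.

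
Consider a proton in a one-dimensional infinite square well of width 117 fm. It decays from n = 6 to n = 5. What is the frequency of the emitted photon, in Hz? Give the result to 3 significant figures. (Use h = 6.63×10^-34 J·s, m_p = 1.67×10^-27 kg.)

f = 3.99×10^19 Hz

E_1 = h²/(8m_pL²) = 2.404×10^-15 J and ΔE = (6² − 5²)E_1 = 2.644×10^-14 J.
f = ΔE/h = 2.644×10^-14/6.63×10^-34 = 3.99×10^19 Hz.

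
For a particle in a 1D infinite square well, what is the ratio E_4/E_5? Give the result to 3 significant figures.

E_n ∝ n², so E_4/E_5 = 4²/5² = 16/25 = 0.640.

0.640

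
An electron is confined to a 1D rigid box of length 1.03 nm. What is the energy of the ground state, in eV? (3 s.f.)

For an infinite well E_n = n²h²/(8m_eL²), so E_1 = h²/(8m_eL²) = (6.626×10^-34)²/(8·9.109×10^-31·(1.03×10^-9 m)²) = 5.679×10^-20 J.
Converting, E_1 = 5.679×10^-20 J / (1.602×10^-19 J/eV) = 0.354 eV.

E_1 = 0.354 eV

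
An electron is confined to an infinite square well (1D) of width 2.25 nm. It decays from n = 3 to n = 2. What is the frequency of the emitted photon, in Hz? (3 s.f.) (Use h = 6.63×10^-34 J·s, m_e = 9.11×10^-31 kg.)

f = 8.98×10^13 Hz

E_1 = h²/(8m_eL²) = 1.191×10^-20 J and ΔE = (3² − 2²)E_1 = 5.955×10^-20 J.
f = ΔE/h = 5.955×10^-20/6.63×10^-34 = 8.98×10^13 Hz.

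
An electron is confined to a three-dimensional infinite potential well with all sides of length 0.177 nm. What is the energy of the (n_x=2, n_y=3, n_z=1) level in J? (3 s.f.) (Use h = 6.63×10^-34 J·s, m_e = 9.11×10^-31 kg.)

E = 2.70×10^-17 J

For a 3D rectangular well E = (h²/8m_e)·Σ n_i²/L_i² = (6.63×10^-34)²/(8·9.11×10^-31) · [2²/(0.177 nm)² + 3²/(0.177 nm)² + 1²/(0.177 nm)²].
Evaluating gives E = 2.70×10^-17 J.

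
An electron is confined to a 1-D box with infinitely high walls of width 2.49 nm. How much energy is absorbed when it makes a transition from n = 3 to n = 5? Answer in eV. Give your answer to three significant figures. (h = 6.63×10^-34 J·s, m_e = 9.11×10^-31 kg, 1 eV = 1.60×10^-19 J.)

|ΔE| = 0.973 eV

E_1 = h²/(8m_eL²) = 9.728×10^-21 J.
|ΔE| = |3² − 5²|·E_1 = 16·9.728×10^-21 J = 1.556×10^-19 J = 0.973 eV.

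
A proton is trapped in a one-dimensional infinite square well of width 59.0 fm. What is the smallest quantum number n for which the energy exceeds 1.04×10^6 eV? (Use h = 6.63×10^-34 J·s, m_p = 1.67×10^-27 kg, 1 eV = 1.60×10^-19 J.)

n = 5

E_1 = h²/(8m_pL²) = 9.452×10^-15 J = 5.908×10^4 eV.
Need n² > 1.04×10^6/5.908×10^4 = 17.60, i.e. n > 4.195.
The smallest integer satisfying this is n = 5.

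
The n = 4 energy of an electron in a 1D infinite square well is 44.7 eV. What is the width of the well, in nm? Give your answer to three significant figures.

From E_n = n²h²/(8m_eL²), L = n·h/√(8m_eE_n).
E_4 = 44.7 eV = 7.161×10^-18 J, so L = 4·6.626×10^-34/√(8·9.109×10^-31·7.161×10^-18) = 3.67×10^-10 m = 0.367 nm.

L = 0.367 nm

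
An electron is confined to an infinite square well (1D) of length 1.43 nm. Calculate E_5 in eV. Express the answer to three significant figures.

E_5 = 4.60 eV

For an infinite well E_n = n²h²/(8m_eL²), so E_1 = h²/(8m_eL²) = (6.626×10^-34)²/(8·9.109×10^-31·(1.43×10^-9 m)²) = 2.946×10^-20 J.
Then E_5 = 5²·E_1 = 25·2.946×10^-20 J = 7.365×10^-19 J.
Converting, E_5 = 7.365×10^-19 J / (1.602×10^-19 J/eV) = 4.60 eV.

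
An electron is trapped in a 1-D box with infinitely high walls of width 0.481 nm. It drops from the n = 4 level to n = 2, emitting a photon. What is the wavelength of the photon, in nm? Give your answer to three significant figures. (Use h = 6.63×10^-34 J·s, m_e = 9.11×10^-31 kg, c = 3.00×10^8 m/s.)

λ = 63.6 nm

E_1 = h²/(8m_eL²) = 2.607×10^-19 J, so ΔE = (4² − 2²)E_1 = 3.128×10^-18 J.
λ = hc/ΔE = (6.63×10^-34·3.00×10^8)/3.128×10^-18 = 6.36×10^-8 m = 63.6 nm.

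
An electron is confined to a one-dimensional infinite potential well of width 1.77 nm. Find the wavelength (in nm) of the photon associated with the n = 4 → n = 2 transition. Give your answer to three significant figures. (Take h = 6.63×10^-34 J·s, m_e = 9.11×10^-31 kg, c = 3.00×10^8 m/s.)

λ = 861 nm

E_1 = h²/(8m_eL²) = 1.925×10^-20 J, so ΔE = (4² − 2²)E_1 = 2.310×10^-19 J.
λ = hc/ΔE = (6.63×10^-34·3.00×10^8)/2.310×10^-19 = 8.61×10^-7 m = 861 nm.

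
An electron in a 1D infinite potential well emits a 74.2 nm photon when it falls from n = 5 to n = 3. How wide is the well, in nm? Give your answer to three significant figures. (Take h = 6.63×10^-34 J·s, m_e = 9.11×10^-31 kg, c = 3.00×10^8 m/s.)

L = 0.600 nm

The photon carries ΔE = hc/λ = 6.63×10^-34·3.00×10^8/7.42×10^-8 m = 2.681×10^-18 J.
Since ΔE = (5² − 3²)E_1, E_1 = 1.676×10^-19 J, and L = h/√(8m_eE_1) = 6.00×10^-10 m = 0.600 nm.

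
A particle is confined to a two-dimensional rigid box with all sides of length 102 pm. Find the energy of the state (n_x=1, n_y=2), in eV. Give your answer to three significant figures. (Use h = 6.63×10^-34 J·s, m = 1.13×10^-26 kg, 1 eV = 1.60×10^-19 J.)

For a 2D rectangular well E = (h²/8m)·Σ n_i²/L_i² = (6.63×10^-34)²/(8·1.13×10^-26) · [1²/(102 pm)² + 2²/(102 pm)²].
Evaluating gives E = 2.337×10^-21 J = 0.0146 eV.

E = 0.0146 eV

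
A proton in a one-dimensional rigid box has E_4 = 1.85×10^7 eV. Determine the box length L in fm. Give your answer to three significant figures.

L = 13.3 fm

From E_n = n²h²/(8m_pL²), L = n·h/√(8m_pE_n).
E_4 = 1.85×10^7 eV = 2.964×10^-12 J, so L = 4·6.626×10^-34/√(8·1.673×10^-27·2.964×10^-12) = 1.33×10^-14 m = 13.3 fm.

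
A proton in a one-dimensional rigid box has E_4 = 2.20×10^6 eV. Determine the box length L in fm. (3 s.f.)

L = 38.6 fm

From E_n = n²h²/(8m_pL²), L = n·h/√(8m_pE_n).
E_4 = 2.20×10^6 eV = 3.524×10^-13 J, so L = 4·6.626×10^-34/√(8·1.673×10^-27·3.524×10^-13) = 3.86×10^-14 m = 38.6 fm.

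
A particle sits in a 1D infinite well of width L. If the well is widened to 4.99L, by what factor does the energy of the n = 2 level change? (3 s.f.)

0.0402

E_n ∝ 1/L², so the energy scales by 1/4.99² = 0.0402.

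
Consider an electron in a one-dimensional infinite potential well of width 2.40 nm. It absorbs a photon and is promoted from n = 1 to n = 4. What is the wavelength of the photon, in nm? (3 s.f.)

E_1 = h²/(8m_eL²) = 1.046×10^-20 J, so ΔE = (4² − 1²)E_1 = 1.569×10^-19 J.
λ = hc/ΔE = (6.626×10^-34·2.998×10^8)/1.569×10^-19 = 1.27×10^-6 m = 1.27×10^3 nm.

λ = 1.27×10^3 nm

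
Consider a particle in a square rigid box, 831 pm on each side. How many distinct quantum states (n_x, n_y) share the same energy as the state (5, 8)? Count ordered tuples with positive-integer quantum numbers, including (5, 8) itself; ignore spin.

degeneracy = 2

The level has n_x² + n_y² = 89. The ordered positive-integer solutions are (5, 8), (8, 5).
That gives 2 states.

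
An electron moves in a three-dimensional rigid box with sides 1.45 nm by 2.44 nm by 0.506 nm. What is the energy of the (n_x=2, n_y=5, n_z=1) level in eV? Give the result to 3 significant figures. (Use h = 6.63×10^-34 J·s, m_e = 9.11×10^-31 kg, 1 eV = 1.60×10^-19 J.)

For a 3D rectangular well E = (h²/8m_e)·Σ n_i²/L_i² = (6.63×10^-34)²/(8·9.11×10^-31) · [2²/(1.45 nm)² + 5²/(2.44 nm)² + 1²/(0.506 nm)²].
Evaluating gives E = 6.036×10^-19 J = 3.77 eV.

E = 3.77 eV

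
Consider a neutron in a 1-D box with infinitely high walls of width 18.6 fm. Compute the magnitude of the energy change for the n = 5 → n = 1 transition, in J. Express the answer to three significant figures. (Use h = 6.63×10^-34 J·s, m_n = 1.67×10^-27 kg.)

|ΔE| = 2.28×10^-12 J

E_1 = h²/(8m_nL²) = 9.510×10^-14 J.
|ΔE| = |5² − 1²|·E_1 = 24·9.510×10^-14 J = 2.28×10^-12 J.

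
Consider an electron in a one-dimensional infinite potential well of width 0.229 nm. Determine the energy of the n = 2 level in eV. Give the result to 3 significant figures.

For an infinite well E_n = n²h²/(8m_eL²), so E_1 = h²/(8m_eL²) = (6.626×10^-34)²/(8·9.109×10^-31·(2.29×10^-10 m)²) = 1.149×10^-18 J.
Then E_2 = 2²·E_1 = 4·1.149×10^-18 J = 4.596×10^-18 J.
Converting, E_2 = 4.596×10^-18 J / (1.602×10^-19 J/eV) = 28.7 eV.

E_2 = 28.7 eV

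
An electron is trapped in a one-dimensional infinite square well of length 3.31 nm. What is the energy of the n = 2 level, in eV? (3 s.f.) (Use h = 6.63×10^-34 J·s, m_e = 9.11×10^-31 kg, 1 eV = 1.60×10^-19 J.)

E_2 = 0.138 eV

For an infinite well E_n = n²h²/(8m_eL²), so E_1 = h²/(8m_eL²) = (6.63×10^-34)²/(8·9.11×10^-31·(3.31×10^-9 m)²) = 5.505×10^-21 J.
Then E_2 = 2²·E_1 = 4·5.505×10^-21 J = 2.202×10^-20 J.
Converting, E_2 = 2.202×10^-20 J / (1.60×10^-19 J/eV) = 0.138 eV.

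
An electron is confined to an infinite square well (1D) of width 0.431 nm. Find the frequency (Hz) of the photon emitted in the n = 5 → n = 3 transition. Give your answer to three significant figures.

E_1 = h²/(8m_eL²) = 3.243×10^-19 J and ΔE = (5² − 3²)E_1 = 5.189×10^-18 J.
f = ΔE/h = 5.189×10^-18/6.626×10^-34 = 7.83×10^15 Hz.

f = 7.83×10^15 Hz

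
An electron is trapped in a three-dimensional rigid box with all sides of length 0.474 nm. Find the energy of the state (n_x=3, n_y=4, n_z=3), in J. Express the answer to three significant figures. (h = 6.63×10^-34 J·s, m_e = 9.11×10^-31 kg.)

For a 3D rectangular well E = (h²/8m_e)·Σ n_i²/L_i² = (6.63×10^-34)²/(8·9.11×10^-31) · [3²/(0.474 nm)² + 4²/(0.474 nm)² + 3²/(0.474 nm)²].
Evaluating gives E = 9.13×10^-18 J.

E = 9.13×10^-18 J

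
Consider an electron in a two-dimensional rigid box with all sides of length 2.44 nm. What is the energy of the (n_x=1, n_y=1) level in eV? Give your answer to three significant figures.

For a 2D rectangular well E = (h²/8m_e)·Σ n_i²/L_i² = (6.626×10^-34)²/(8·9.109×10^-31) · [1²/(2.44 nm)² + 1²/(2.44 nm)²].
Evaluating gives E = 2.024×10^-20 J = 0.126 eV.

E = 0.126 eV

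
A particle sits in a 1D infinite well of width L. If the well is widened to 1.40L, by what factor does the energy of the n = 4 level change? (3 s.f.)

0.510

E_n ∝ 1/L², so the energy scales by 1/1.40² = 0.510.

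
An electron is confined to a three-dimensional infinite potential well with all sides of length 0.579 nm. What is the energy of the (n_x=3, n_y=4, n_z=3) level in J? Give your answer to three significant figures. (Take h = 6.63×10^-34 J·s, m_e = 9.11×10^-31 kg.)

E = 6.12×10^-18 J

For a 3D rectangular well E = (h²/8m_e)·Σ n_i²/L_i² = (6.63×10^-34)²/(8·9.11×10^-31) · [3²/(0.579 nm)² + 4²/(0.579 nm)² + 3²/(0.579 nm)²].
Evaluating gives E = 6.12×10^-18 J.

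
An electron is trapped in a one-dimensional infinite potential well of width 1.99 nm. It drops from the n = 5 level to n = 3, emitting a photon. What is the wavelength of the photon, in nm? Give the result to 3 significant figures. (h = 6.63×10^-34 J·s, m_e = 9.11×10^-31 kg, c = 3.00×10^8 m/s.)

λ = 816 nm

E_1 = h²/(8m_eL²) = 1.523×10^-20 J, so ΔE = (5² − 3²)E_1 = 2.437×10^-19 J.
λ = hc/ΔE = (6.63×10^-34·3.00×10^8)/2.437×10^-19 = 8.16×10^-7 m = 816 nm.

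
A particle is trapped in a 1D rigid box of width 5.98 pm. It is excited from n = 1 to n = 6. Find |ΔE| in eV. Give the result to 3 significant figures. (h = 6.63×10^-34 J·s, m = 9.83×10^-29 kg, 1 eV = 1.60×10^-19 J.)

E_1 = h²/(8mL²) = 1.563×10^-17 J.
|ΔE| = |1² − 6²|·E_1 = 35·1.563×10^-17 J = 5.470×10^-16 J = 3.42×10^3 eV.

|ΔE| = 3.42×10^3 eV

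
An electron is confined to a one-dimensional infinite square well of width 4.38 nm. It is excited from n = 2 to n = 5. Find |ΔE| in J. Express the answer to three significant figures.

|ΔE| = 6.59×10^-20 J

E_1 = h²/(8m_eL²) = 3.140×10^-21 J.
|ΔE| = |2² − 5²|·E_1 = 21·3.140×10^-21 J = 6.59×10^-20 J.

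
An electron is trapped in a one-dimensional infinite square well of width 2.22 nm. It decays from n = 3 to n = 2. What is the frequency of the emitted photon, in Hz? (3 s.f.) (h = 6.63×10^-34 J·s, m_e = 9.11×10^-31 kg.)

f = 9.23×10^13 Hz

E_1 = h²/(8m_eL²) = 1.224×10^-20 J and ΔE = (3² − 2²)E_1 = 6.120×10^-20 J.
f = ΔE/h = 6.120×10^-20/6.63×10^-34 = 9.23×10^13 Hz.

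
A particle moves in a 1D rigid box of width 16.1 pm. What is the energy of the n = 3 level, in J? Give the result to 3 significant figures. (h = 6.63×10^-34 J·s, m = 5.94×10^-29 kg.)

For an infinite well E_n = n²h²/(8mL²), so E_1 = h²/(8mL²) = (6.63×10^-34)²/(8·5.94×10^-29·(1.61×10^-11 m)²) = 3.569×10^-18 J.
Then E_3 = 3²·E_1 = 9·3.569×10^-18 J = 3.21×10^-17 J.

E_3 = 3.21×10^-17 J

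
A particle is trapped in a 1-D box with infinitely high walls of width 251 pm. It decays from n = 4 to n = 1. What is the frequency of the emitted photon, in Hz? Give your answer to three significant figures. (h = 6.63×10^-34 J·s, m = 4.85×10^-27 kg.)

E_1 = h²/(8mL²) = 1.798×10^-22 J and ΔE = (4² − 1²)E_1 = 2.697×10^-21 J.
f = ΔE/h = 2.697×10^-21/6.63×10^-34 = 4.07×10^12 Hz.

f = 4.07×10^12 Hz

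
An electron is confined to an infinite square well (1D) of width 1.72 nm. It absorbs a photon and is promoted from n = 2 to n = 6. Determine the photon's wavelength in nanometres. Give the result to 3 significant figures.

λ = 305 nm

E_1 = h²/(8m_eL²) = 2.037×10^-20 J, so ΔE = (6² − 2²)E_1 = 6.518×10^-19 J.
λ = hc/ΔE = (6.626×10^-34·2.998×10^8)/6.518×10^-19 = 3.05×10^-7 m = 305 nm.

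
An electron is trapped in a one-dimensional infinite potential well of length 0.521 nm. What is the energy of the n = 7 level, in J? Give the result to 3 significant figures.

E_7 = 1.09×10^-17 J

For an infinite well E_n = n²h²/(8m_eL²), so E_1 = h²/(8m_eL²) = (6.626×10^-34)²/(8·9.109×10^-31·(5.21×10^-10 m)²) = 2.220×10^-19 J.
Then E_7 = 7²·E_1 = 49·2.220×10^-19 J = 1.09×10^-17 J.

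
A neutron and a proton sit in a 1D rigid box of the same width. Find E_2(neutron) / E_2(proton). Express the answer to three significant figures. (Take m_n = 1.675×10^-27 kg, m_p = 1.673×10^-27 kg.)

0.999

E_n ∝ 1/m at fixed n and L, so the ratio is m_p/m_n = 1.673×10^-27/1.675×10^-27 = 0.999.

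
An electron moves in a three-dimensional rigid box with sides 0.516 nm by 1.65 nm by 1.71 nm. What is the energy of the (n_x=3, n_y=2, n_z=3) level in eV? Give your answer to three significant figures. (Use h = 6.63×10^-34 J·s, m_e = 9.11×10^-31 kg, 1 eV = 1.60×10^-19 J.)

For a 3D rectangular well E = (h²/8m_e)·Σ n_i²/L_i² = (6.63×10^-34)²/(8·9.11×10^-31) · [3²/(0.516 nm)² + 2²/(1.65 nm)² + 3²/(1.71 nm)²].
Evaluating gives E = 2.313×10^-18 J = 14.5 eV.

E = 14.5 eV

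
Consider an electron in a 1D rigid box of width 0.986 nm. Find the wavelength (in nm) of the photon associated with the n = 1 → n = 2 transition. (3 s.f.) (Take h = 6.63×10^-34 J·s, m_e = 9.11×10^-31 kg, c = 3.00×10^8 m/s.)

λ = 1.07×10^3 nm

E_1 = h²/(8m_eL²) = 6.204×10^-20 J, so ΔE = (2² − 1²)E_1 = 1.861×10^-19 J.
λ = hc/ΔE = (6.63×10^-34·3.00×10^8)/1.861×10^-19 = 1.07×10^-6 m = 1.07×10^3 nm.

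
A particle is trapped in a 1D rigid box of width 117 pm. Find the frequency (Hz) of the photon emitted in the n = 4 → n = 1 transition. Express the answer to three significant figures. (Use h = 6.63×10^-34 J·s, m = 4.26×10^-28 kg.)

f = 2.13×10^14 Hz

E_1 = h²/(8mL²) = 9.422×10^-21 J and ΔE = (4² − 1²)E_1 = 1.413×10^-19 J.
f = ΔE/h = 1.413×10^-19/6.63×10^-34 = 2.13×10^14 Hz.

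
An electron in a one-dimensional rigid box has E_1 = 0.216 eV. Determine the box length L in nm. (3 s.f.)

From E_n = n²h²/(8m_eL²), L = n·h/√(8m_eE_n).
E_1 = 0.216 eV = 3.460×10^-20 J, so L = 1·6.626×10^-34/√(8·9.109×10^-31·3.460×10^-20) = 1.32×10^-9 m = 1.32 nm.

L = 1.32 nm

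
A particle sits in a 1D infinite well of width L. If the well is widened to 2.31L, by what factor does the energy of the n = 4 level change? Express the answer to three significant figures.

0.187

E_n ∝ 1/L², so the energy scales by 1/2.31² = 0.187.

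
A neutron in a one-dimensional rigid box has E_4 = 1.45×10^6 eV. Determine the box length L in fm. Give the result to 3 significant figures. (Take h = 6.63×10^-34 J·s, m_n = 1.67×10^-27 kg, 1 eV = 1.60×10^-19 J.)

L = 47.6 fm

From E_n = n²h²/(8m_nL²), L = n·h/√(8m_nE_n).
E_4 = 1.45×10^6 eV = 2.320×10^-13 J, so L = 4·6.63×10^-34/√(8·1.67×10^-27·2.320×10^-13) = 4.76×10^-14 m = 47.6 fm.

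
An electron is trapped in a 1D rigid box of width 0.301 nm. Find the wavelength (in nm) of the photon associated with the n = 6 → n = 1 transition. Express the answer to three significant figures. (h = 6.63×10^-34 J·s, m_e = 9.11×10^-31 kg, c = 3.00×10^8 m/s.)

E_1 = h²/(8m_eL²) = 6.657×10^-19 J, so ΔE = (6² − 1²)E_1 = 2.330×10^-17 J.
λ = hc/ΔE = (6.63×10^-34·3.00×10^8)/2.330×10^-17 = 8.54×10^-9 m = 8.54 nm.

λ = 8.54 nm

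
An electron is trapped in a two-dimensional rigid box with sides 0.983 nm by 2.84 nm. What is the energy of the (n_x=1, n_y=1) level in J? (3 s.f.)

E = 6.98×10^-20 J

For a 2D rectangular well E = (h²/8m_e)·Σ n_i²/L_i² = (6.626×10^-34)²/(8·9.109×10^-31) · [1²/(0.983 nm)² + 1²/(2.84 nm)²].
Evaluating gives E = 6.98×10^-20 J.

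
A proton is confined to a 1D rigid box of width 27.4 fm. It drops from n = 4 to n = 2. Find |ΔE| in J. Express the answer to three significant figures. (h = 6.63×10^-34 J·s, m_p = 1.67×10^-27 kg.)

|ΔE| = 5.26×10^-13 J

E_1 = h²/(8m_pL²) = 4.382×10^-14 J.
|ΔE| = |4² − 2²|·E_1 = 12·4.382×10^-14 J = 5.26×10^-13 J.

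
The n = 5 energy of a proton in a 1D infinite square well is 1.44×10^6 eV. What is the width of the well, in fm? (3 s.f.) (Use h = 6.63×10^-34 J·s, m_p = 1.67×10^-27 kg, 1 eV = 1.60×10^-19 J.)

From E_n = n²h²/(8m_pL²), L = n·h/√(8m_pE_n).
E_5 = 1.44×10^6 eV = 2.304×10^-13 J, so L = 5·6.63×10^-34/√(8·1.67×10^-27·2.304×10^-13) = 5.98×10^-14 m = 59.8 fm.

L = 59.8 fm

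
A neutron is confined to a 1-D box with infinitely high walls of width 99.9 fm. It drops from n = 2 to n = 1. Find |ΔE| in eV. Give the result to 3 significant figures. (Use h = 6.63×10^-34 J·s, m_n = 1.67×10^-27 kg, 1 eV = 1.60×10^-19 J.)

|ΔE| = 6.18×10^4 eV

E_1 = h²/(8m_nL²) = 3.297×10^-15 J.
|ΔE| = |2² − 1²|·E_1 = 3·3.297×10^-15 J = 9.891×10^-15 J = 6.18×10^4 eV.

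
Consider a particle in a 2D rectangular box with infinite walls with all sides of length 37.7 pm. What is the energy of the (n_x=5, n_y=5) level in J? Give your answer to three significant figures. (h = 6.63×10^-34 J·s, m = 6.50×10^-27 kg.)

For a 2D rectangular well E = (h²/8m)·Σ n_i²/L_i² = (6.63×10^-34)²/(8·6.50×10^-27) · [5²/(37.7 pm)² + 5²/(37.7 pm)²].
Evaluating gives E = 2.97×10^-19 J.

E = 2.97×10^-19 J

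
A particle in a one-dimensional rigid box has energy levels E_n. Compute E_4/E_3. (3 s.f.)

1.78

E_n ∝ n², so E_4/E_3 = 4²/3² = 16/9 = 1.78.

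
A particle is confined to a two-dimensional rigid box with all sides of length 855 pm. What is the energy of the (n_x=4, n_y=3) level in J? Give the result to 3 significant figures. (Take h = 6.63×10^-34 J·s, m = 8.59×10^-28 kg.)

E = 2.19×10^-21 J

For a 2D rectangular well E = (h²/8m)·Σ n_i²/L_i² = (6.63×10^-34)²/(8·8.59×10^-28) · [4²/(855 pm)² + 3²/(855 pm)²].
Evaluating gives E = 2.19×10^-21 J.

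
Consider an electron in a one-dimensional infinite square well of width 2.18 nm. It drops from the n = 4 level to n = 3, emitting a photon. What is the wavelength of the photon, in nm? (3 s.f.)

E_1 = h²/(8m_eL²) = 1.268×10^-20 J, so ΔE = (4² − 3²)E_1 = 8.876×10^-20 J.
λ = hc/ΔE = (6.626×10^-34·2.998×10^8)/8.876×10^-20 = 2.24×10^-6 m = 2.24×10^3 nm.

λ = 2.24×10^3 nm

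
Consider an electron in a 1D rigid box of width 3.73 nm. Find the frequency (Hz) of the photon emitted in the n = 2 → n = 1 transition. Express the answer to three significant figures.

E_1 = h²/(8m_eL²) = 4.330×10^-21 J and ΔE = (2² − 1²)E_1 = 1.299×10^-20 J.
f = ΔE/h = 1.299×10^-20/6.626×10^-34 = 1.96×10^13 Hz.

f = 1.96×10^13 Hz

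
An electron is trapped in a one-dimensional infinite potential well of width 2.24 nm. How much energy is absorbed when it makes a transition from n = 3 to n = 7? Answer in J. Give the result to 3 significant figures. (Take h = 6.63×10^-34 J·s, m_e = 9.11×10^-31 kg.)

|ΔE| = 4.81×10^-19 J

E_1 = h²/(8m_eL²) = 1.202×10^-20 J.
|ΔE| = |3² − 7²|·E_1 = 40·1.202×10^-20 J = 4.81×10^-19 J.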